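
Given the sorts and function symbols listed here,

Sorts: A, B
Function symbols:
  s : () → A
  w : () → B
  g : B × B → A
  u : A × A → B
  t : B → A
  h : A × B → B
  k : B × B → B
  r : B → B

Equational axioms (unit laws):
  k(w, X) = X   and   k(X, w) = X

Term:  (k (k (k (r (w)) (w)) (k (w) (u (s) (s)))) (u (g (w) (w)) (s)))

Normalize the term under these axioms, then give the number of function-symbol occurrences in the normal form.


1. (k (k (k (r (w)) (w)) (k (w) (u (s) (s)))) (u (g (w) (w)) (s)))  →  (k (k (r (w)) (k (w) (u (s) (s)))) (u (g (w) (w)) (s)))
2. (k (k (r (w)) (k (w) (u (s) (s)))) (u (g (w) (w)) (s)))  →  (k (k (r (w)) (u (s) (s))) (u (g (w) (w)) (s)))
normal form: (k (k (r (w)) (u (s) (s))) (u (g (w) (w)) (s)))

size = 12


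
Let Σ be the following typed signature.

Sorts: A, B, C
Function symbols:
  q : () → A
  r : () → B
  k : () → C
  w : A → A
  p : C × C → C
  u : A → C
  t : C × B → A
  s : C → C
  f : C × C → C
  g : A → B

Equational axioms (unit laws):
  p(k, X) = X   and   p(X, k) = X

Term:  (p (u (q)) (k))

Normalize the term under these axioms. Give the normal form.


normal form = (u (q))

1. (p (u (q)) (k))  →  (u (q))


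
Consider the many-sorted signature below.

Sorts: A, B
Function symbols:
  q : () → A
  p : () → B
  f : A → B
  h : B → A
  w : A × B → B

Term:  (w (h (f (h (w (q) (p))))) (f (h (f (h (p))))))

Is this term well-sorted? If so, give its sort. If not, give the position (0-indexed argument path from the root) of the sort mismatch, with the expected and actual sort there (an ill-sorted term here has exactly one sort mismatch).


          (q) : A
          (p) : B
        (w (q) (p)) : B
      (h (w (q) (p))) : A
    (f (h (w (q) (p)))) : B
  (h (f (h (w (q) (p))))) : A
          (p) : B
        (h (p)) : A
      (f (h (p))) : B
    (h (f (h (p)))) : A
  (f (h (f (h (p))))) : B
(w (h (f (h (w (q) (p))))) (f (h (f (h (p)))))) : B

well-sorted; sort = B


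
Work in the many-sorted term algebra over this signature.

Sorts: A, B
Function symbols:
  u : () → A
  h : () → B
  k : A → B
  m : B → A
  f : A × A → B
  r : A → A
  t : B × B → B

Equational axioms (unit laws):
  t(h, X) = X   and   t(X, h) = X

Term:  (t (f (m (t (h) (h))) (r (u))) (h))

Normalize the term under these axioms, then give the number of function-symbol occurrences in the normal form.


1. (t (f (m (t (h) (h))) (r (u))) (h))  →  (f (m (t (h) (h))) (r (u)))
2. (f (m (t (h) (h))) (r (u)))  →  (f (m (h)) (r (u)))
normal form: (f (m (h)) (r (u)))

size = 5


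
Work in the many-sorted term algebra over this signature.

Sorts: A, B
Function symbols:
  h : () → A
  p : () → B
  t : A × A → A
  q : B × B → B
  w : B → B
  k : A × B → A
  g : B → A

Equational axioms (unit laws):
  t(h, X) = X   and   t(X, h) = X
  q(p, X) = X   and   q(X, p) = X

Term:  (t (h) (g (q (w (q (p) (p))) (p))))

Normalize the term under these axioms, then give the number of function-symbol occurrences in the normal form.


size = 3

1. (t (h) (g (q (w (q (p) (p))) (p))))  →  (g (q (w (q (p) (p))) (p)))
2. (g (q (w (q (p) (p))) (p)))  →  (g (w (q (p) (p))))
3. (g (w (q (p) (p))))  →  (g (w (p)))
normal form: (g (w (p)))


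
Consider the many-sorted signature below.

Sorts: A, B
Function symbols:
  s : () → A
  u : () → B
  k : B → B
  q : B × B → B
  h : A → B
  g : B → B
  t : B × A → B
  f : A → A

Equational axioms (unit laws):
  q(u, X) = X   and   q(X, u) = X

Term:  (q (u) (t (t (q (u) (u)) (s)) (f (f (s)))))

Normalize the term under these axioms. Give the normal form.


1. (q (u) (t (t (q (u) (u)) (s)) (f (f (s)))))  →  (t (t (q (u) (u)) (s)) (f (f (s))))
2. (t (t (q (u) (u)) (s)) (f (f (s))))  →  (t (t (u) (s)) (f (f (s))))

normal form = (t (t (u) (s)) (f (f (s))))


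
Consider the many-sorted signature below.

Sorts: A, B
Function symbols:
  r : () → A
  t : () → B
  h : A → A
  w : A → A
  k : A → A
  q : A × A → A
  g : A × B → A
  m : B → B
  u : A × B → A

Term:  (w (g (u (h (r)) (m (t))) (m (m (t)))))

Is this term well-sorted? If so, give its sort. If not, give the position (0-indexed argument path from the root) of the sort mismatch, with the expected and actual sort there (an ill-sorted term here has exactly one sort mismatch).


well-sorted; sort = A

        (r) : A
      (h (r)) : A
        (t) : B
      (m (t)) : B
    (u (h (r)) (m (t))) : A
        (t) : B
      (m (t)) : B
    (m (m (t))) : B
  (g (u (h (r)) (m (t))) (m (m (t)))) : A
(w (g (u (h (r)) (m (t))) (m (m (t))))) : A


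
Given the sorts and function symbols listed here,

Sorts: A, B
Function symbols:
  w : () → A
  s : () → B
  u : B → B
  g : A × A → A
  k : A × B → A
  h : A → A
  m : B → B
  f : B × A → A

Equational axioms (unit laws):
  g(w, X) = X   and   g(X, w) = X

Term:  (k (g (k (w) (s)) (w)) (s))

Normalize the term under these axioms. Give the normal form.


1. (k (g (k (w) (s)) (w)) (s))  →  (k (k (w) (s)) (s))

normal form = (k (k (w) (s)) (s))


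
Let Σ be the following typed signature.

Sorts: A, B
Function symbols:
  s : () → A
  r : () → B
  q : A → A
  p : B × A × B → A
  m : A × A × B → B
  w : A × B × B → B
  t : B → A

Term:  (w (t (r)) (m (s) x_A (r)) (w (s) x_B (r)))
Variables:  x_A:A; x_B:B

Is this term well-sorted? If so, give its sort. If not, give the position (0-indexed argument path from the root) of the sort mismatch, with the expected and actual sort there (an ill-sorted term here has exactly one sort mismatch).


well-sorted; sort = B

    (r) : B
  (t (r)) : A
    (s) : A
    x_A : A
    (r) : B
  (m (s) x_A (r)) : B
    (s) : A
    x_B : B
    (r) : B
  (w (s) x_B (r)) : B
(w (t (r)) (m (s) x_A (r)) (w (s) x_B (r))) : B


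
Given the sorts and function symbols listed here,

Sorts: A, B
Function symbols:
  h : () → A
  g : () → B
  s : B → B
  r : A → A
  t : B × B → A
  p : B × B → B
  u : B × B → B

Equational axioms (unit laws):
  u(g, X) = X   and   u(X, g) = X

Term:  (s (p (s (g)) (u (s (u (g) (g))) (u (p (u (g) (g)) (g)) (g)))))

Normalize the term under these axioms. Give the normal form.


normal form = (s (p (s (g)) (u (s (g)) (p (g) (g)))))

1. (s (p (s (g)) (u (s (u (g) (g))) (u (p (u (g) (g)) (g)) (g)))))  →  (s (p (s (g)) (u (s (g)) (u (p (u (g) (g)) (g)) (g)))))
2. (s (p (s (g)) (u (s (g)) (u (p (u (g) (g)) (g)) (g)))))  →  (s (p (s (g)) (u (s (g)) (p (u (g) (g)) (g)))))
3. (s (p (s (g)) (u (s (g)) (p (u (g) (g)) (g)))))  →  (s (p (s (g)) (u (s (g)) (p (g) (g)))))


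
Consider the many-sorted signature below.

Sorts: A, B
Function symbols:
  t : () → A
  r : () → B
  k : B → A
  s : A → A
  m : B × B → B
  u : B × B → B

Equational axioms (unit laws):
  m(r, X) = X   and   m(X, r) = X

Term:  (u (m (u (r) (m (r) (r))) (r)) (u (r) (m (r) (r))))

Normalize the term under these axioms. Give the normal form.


1. (u (m (u (r) (m (r) (r))) (r)) (u (r) (m (r) (r))))  →  (u (u (r) (m (r) (r))) (u (r) (m (r) (r))))
2. (u (u (r) (m (r) (r))) (u (r) (m (r) (r))))  →  (u (u (r) (r)) (u (r) (m (r) (r))))
3. (u (u (r) (r)) (u (r) (m (r) (r))))  →  (u (u (r) (r)) (u (r) (r)))

normal form = (u (u (r) (r)) (u (r) (r)))


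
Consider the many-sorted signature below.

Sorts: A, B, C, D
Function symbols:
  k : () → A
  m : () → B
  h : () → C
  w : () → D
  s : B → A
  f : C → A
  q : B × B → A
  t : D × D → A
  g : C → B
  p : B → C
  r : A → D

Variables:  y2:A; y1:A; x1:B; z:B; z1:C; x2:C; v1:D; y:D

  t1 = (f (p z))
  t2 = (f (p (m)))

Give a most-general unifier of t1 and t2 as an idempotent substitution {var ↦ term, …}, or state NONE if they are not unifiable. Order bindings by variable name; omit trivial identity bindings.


{z ↦ (m)}


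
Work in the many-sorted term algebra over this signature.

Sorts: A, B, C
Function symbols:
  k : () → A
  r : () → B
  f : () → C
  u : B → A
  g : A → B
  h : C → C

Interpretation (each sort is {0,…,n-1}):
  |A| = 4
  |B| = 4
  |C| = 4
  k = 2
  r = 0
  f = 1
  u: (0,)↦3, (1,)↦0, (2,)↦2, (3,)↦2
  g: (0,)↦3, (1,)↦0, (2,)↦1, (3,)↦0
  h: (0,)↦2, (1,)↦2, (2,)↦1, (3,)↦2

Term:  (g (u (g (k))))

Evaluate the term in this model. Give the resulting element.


value = 3

  k = 2
  (g (k)) = g(2,) = 1
  (u (g (k))) = u(1,) = 0
  (g (u (g (k)))) = g(0,) = 3


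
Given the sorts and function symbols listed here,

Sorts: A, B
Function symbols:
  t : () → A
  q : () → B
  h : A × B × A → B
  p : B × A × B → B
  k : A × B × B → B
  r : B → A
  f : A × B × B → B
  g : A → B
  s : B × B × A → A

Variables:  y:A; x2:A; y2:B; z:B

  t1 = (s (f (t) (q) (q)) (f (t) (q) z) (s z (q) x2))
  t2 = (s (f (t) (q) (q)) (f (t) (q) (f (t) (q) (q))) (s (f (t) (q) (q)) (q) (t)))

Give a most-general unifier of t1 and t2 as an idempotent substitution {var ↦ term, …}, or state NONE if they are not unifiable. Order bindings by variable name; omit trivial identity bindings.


{x2 ↦ (t), z ↦ (f (t) (q) (q))}


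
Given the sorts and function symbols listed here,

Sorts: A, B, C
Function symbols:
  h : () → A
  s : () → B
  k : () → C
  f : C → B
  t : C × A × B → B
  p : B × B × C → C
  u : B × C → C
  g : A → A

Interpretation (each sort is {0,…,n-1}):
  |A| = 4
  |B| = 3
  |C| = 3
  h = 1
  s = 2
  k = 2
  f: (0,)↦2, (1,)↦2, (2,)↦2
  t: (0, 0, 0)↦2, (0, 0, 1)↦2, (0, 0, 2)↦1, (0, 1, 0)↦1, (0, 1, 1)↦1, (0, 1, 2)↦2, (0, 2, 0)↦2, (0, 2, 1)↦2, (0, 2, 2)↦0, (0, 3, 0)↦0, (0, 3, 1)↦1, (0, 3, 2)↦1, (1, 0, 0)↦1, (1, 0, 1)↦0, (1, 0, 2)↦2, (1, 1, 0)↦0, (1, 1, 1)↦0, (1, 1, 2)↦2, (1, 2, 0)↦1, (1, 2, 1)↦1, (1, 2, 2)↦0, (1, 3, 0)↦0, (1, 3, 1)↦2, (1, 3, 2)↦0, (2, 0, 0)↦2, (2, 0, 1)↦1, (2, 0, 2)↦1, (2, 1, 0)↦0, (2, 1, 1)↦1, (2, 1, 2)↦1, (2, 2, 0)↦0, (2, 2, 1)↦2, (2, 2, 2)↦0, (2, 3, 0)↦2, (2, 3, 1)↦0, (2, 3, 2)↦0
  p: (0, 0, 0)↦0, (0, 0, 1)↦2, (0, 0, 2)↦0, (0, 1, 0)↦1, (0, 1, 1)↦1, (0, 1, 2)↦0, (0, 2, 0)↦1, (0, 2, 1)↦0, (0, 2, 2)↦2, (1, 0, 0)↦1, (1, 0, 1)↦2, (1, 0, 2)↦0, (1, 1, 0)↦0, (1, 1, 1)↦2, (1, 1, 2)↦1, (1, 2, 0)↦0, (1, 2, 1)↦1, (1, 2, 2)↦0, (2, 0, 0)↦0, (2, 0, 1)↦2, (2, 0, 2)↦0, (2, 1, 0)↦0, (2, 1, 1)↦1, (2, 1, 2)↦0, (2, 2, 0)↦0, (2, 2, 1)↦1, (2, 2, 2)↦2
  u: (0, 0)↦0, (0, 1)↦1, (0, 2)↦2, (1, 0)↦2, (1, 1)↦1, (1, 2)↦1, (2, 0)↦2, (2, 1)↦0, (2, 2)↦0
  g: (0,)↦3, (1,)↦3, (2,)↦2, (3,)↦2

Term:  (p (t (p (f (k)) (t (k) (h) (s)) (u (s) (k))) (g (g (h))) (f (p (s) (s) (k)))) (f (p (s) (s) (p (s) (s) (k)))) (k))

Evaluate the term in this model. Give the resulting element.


  k = 2
  (f (k)) = f(2,) = 2
  k = 2
  h = 1
  s = 2
  (t (k) (h) (s)) = t(2, 1, 2) = 1
  s = 2
  k = 2
  (u (s) (k)) = u(2, 2) = 0
  (p (f (k)) (t (k) (h) (s)) (u (s) (k))) = p(2, 1, 0) = 0
  h = 1
  (g (h)) = g(1,) = 3
  (g (g (h))) = g(3,) = 2
  s = 2
  s = 2
  k = 2
  (p (s) (s) (k)) = p(2, 2, 2) = 2
  (f (p (s) (s) (k))) = f(2,) = 2
  (t (p (f (k)) (t (k) (h) (s)) (u (s) (k))) (g (g (h))) (f (p (s) (s) (k)))) = t(0, 2, 2) = 0
  s = 2
  s = 2
  s = 2
  s = 2
  k = 2
  (p (s) (s) (k)) = p(2, 2, 2) = 2
  (p (s) (s) (p (s) (s) (k))) = p(2, 2, 2) = 2
  (f (p (s) (s) (p (s) (s) (k)))) = f(2,) = 2
  k = 2
  (p (t (p (f (k)) (t (k) (h) (s)) (u (s) (k))) (g (g (h))) (f (p (s) (s) (k)))) (f (p (s) (s) (p (s) (s) (k)))) (k)) = p(0, 2, 2) = 2

value = 2


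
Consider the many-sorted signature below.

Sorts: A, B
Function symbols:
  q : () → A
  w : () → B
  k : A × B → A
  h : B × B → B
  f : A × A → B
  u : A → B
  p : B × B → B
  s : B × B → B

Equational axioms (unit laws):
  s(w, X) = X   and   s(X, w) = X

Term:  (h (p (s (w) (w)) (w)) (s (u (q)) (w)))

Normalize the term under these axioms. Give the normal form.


normal form = (h (p (w) (w)) (u (q)))

1. (h (p (s (w) (w)) (w)) (s (u (q)) (w)))  →  (h (p (w) (w)) (s (u (q)) (w)))
2. (h (p (w) (w)) (s (u (q)) (w)))  →  (h (p (w) (w)) (u (q)))


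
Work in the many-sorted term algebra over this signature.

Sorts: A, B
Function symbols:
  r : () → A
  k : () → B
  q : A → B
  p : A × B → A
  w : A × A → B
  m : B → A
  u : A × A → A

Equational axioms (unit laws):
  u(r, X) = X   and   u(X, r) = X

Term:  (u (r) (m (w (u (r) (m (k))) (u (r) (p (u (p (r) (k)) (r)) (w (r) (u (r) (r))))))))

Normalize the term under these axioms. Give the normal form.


normal form = (m (w (m (k)) (p (p (r) (k)) (w (r) (r)))))

1. (u (r) (m (w (u (r) (m (k))) (u (r) (p (u (p (r) (k)) (r)) (w (r) (u (r) (r))))))))  →  (m (w (u (r) (m (k))) (u (r) (p (u (p (r) (k)) (r)) (w (r) (u (r) (r)))))))
2. (m (w (u (r) (m (k))) (u (r) (p (u (p (r) (k)) (r)) (w (r) (u (r) (r)))))))  →  (m (w (m (k)) (u (r) (p (u (p (r) (k)) (r)) (w (r) (u (r) (r)))))))
3. (m (w (m (k)) (u (r) (p (u (p (r) (k)) (r)) (w (r) (u (r) (r)))))))  →  (m (w (m (k)) (p (u (p (r) (k)) (r)) (w (r) (u (r) (r))))))
4. (m (w (m (k)) (p (u (p (r) (k)) (r)) (w (r) (u (r) (r))))))  →  (m (w (m (k)) (p (p (r) (k)) (w (r) (u (r) (r))))))
5. (m (w (m (k)) (p (p (r) (k)) (w (r) (u (r) (r))))))  →  (m (w (m (k)) (p (p (r) (k)) (w (r) (r)))))


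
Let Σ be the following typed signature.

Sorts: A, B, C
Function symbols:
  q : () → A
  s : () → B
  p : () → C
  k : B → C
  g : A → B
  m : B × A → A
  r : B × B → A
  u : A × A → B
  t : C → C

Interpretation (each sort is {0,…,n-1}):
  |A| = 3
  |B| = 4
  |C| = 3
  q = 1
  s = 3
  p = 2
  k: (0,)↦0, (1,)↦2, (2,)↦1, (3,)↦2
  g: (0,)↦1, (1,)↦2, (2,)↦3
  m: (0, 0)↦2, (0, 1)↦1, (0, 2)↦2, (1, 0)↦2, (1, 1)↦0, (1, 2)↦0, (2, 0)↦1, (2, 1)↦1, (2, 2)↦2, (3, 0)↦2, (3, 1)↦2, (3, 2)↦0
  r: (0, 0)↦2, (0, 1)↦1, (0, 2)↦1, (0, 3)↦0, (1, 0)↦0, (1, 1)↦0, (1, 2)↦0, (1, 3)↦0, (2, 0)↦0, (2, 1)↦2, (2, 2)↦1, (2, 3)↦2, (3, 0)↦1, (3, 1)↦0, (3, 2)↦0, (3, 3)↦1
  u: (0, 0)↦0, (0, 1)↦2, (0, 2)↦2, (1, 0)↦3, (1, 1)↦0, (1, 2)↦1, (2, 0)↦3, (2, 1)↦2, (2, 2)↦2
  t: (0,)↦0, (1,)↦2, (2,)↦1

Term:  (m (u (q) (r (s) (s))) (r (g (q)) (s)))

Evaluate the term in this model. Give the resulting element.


value = 2

  q = 1
  s = 3
  s = 3
  (r (s) (s)) = r(3, 3) = 1
  (u (q) (r (s) (s))) = u(1, 1) = 0
  q = 1
  (g (q)) = g(1,) = 2
  s = 3
  (r (g (q)) (s)) = r(2, 3) = 2
  (m (u (q) (r (s) (s))) (r (g (q)) (s))) = m(0, 2) = 2


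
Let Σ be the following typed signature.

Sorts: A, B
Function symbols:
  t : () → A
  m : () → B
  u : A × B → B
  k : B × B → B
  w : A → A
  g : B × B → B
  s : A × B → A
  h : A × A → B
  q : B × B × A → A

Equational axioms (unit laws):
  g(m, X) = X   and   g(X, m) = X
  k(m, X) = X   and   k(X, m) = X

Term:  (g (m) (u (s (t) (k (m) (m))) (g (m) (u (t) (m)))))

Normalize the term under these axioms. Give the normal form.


normal form = (u (s (t) (m)) (u (t) (m)))

1. (g (m) (u (s (t) (k (m) (m))) (g (m) (u (t) (m)))))  →  (u (s (t) (k (m) (m))) (g (m) (u (t) (m))))
2. (u (s (t) (k (m) (m))) (g (m) (u (t) (m))))  →  (u (s (t) (m)) (g (m) (u (t) (m))))
3. (u (s (t) (m)) (g (m) (u (t) (m))))  →  (u (s (t) (m)) (u (t) (m)))


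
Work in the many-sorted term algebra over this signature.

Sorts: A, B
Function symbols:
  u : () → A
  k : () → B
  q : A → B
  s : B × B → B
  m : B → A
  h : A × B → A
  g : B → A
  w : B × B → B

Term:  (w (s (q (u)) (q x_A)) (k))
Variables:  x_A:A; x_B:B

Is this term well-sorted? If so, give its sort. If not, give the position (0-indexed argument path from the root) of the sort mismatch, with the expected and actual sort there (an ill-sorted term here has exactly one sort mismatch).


      (u) : A
    (q (u)) : B
      x_A : A
    (q x_A) : B
  (s (q (u)) (q x_A)) : B
  (k) : B
(w (s (q (u)) (q x_A)) (k)) : B

well-sorted; sort = B


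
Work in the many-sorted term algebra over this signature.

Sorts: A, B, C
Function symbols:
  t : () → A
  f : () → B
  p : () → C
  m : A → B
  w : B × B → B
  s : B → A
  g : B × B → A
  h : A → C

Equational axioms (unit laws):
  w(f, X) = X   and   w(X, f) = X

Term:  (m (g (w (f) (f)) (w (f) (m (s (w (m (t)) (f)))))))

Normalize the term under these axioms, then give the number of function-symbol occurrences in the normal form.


1. (m (g (w (f) (f)) (w (f) (m (s (w (m (t)) (f)))))))  →  (m (g (f) (w (f) (m (s (w (m (t)) (f)))))))
2. (m (g (f) (w (f) (m (s (w (m (t)) (f)))))))  →  (m (g (f) (m (s (w (m (t)) (f))))))
3. (m (g (f) (m (s (w (m (t)) (f))))))  →  (m (g (f) (m (s (m (t))))))
normal form: (m (g (f) (m (s (m (t))))))

size = 7


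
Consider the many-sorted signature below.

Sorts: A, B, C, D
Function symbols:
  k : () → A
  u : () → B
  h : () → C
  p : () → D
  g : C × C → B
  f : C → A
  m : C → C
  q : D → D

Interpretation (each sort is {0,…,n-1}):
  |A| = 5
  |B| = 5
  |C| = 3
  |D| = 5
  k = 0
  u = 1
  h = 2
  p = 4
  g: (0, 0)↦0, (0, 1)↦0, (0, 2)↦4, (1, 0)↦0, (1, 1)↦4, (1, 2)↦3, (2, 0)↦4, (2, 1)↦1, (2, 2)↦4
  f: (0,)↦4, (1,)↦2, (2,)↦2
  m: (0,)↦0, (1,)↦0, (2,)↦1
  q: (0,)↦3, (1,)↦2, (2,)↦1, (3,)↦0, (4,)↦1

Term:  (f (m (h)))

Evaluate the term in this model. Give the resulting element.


value = 2

  h = 2
  (m (h)) = m(2,) = 1
  (f (m (h))) = f(1,) = 2


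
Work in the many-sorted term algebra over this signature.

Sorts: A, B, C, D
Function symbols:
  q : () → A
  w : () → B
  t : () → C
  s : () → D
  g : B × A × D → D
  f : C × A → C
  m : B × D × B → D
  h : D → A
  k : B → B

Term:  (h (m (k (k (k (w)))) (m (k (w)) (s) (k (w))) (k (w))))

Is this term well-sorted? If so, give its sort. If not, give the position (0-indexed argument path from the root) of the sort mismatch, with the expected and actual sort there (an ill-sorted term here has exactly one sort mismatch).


well-sorted; sort = A

          (w) : B
        (k (w)) : B
      (k (k (w))) : B
    (k (k (k (w)))) : B
        (w) : B
      (k (w)) : B
      (s) : D
        (w) : B
      (k (w)) : B
    (m (k (w)) (s) (k (w))) : D
      (w) : B
    (k (w)) : B
  (m (k (k (k (w)))) (m (k (w)) (s) (k (w))) (k (w))) : D
(h (m (k (k (k (w)))) (m (k (w)) (s) (k (w))) (k (w)))) : A


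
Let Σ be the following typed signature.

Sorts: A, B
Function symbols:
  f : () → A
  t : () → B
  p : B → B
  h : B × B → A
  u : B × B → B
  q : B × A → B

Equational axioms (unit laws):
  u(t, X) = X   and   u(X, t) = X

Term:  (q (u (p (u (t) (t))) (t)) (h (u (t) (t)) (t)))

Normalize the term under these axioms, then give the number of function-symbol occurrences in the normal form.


1. (q (u (p (u (t) (t))) (t)) (h (u (t) (t)) (t)))  →  (q (p (u (t) (t))) (h (u (t) (t)) (t)))
2. (q (p (u (t) (t))) (h (u (t) (t)) (t)))  →  (q (p (t)) (h (u (t) (t)) (t)))
3. (q (p (t)) (h (u (t) (t)) (t)))  →  (q (p (t)) (h (t) (t)))
normal form: (q (p (t)) (h (t) (t)))

size = 6


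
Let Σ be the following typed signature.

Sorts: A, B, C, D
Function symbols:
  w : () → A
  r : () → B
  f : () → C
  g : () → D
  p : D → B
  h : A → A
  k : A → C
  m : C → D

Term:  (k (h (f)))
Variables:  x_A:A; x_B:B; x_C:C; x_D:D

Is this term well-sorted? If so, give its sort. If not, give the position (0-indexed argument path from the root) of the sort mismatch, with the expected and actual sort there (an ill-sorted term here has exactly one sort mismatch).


ill-sorted at position [0, 0]: expected A, got C

    (f) : C
  (h (f)) : ✗ arg 0 at [0, 0] has sort C, expected A


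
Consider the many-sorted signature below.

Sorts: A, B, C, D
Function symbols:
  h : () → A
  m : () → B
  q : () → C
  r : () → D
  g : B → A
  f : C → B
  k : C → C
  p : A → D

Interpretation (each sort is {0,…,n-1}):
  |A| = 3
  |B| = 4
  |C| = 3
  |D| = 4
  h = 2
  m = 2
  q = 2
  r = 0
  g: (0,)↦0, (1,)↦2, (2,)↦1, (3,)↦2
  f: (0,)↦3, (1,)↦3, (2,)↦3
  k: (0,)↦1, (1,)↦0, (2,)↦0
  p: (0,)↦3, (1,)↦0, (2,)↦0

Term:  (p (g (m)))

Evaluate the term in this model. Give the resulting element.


value = 0

  m = 2
  (g (m)) = g(2,) = 1
  (p (g (m))) = p(1,) = 0


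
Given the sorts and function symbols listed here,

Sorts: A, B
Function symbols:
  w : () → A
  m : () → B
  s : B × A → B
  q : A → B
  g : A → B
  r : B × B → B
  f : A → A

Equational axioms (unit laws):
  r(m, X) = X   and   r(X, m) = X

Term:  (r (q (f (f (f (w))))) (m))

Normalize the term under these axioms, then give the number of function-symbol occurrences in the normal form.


1. (r (q (f (f (f (w))))) (m))  →  (q (f (f (f (w)))))
normal form: (q (f (f (f (w)))))

size = 5


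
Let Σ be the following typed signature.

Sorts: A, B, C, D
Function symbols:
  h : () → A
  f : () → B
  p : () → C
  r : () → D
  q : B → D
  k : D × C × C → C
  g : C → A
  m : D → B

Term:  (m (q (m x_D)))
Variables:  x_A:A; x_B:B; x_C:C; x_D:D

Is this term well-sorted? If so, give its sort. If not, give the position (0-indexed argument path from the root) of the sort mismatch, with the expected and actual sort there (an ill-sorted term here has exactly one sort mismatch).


well-sorted; sort = B

      x_D : D
    (m x_D) : B
  (q (m x_D)) : D
(m (q (m x_D))) : B


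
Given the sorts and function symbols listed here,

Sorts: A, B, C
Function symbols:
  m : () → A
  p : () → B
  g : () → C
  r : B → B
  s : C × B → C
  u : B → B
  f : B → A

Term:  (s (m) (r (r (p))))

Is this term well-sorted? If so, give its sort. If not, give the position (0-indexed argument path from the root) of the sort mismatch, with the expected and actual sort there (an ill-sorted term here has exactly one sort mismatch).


ill-sorted at position [0]: expected C, got A

  (m) : A
      (p) : B
    (r (p)) : B
  (r (r (p))) : B
(s (m) (r (r (p)))) : ✗ arg 0 at [0] has sort A, expected C


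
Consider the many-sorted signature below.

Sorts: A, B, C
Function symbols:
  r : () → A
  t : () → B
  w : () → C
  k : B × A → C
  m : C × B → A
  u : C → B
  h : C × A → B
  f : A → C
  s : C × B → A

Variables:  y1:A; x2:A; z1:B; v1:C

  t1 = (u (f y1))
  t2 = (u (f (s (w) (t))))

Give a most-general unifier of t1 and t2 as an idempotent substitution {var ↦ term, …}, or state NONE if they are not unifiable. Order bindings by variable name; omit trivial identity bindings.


{y1 ↦ (s (w) (t))}


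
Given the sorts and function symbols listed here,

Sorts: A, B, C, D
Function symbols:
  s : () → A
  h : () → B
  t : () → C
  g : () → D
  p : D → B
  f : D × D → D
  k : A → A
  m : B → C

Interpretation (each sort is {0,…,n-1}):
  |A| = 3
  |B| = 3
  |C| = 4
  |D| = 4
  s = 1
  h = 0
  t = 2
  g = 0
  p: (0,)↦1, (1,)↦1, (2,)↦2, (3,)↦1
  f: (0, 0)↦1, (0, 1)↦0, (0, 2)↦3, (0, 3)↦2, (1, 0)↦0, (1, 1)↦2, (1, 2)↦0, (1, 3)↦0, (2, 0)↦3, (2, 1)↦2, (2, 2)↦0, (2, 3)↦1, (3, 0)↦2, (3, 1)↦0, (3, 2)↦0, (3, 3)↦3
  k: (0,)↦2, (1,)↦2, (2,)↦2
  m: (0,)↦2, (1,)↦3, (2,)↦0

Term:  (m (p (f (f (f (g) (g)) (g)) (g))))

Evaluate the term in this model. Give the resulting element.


value = 3

  g = 0
  g = 0
  (f (g) (g)) = f(0, 0) = 1
  g = 0
  (f (f (g) (g)) (g)) = f(1, 0) = 0
  g = 0
  (f (f (f (g) (g)) (g)) (g)) = f(0, 0) = 1
  (p (f (f (f (g) (g)) (g)) (g))) = p(1,) = 1
  (m (p (f (f (f (g) (g)) (g)) (g)))) = m(1,) = 3


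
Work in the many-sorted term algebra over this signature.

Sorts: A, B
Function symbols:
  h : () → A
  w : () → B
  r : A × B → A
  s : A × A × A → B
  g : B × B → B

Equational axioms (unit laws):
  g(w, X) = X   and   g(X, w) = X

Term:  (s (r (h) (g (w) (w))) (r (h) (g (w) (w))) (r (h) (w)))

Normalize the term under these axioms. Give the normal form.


1. (s (r (h) (g (w) (w))) (r (h) (g (w) (w))) (r (h) (w)))  →  (s (r (h) (w)) (r (h) (g (w) (w))) (r (h) (w)))
2. (s (r (h) (w)) (r (h) (g (w) (w))) (r (h) (w)))  →  (s (r (h) (w)) (r (h) (w)) (r (h) (w)))

normal form = (s (r (h) (w)) (r (h) (w)) (r (h) (w)))


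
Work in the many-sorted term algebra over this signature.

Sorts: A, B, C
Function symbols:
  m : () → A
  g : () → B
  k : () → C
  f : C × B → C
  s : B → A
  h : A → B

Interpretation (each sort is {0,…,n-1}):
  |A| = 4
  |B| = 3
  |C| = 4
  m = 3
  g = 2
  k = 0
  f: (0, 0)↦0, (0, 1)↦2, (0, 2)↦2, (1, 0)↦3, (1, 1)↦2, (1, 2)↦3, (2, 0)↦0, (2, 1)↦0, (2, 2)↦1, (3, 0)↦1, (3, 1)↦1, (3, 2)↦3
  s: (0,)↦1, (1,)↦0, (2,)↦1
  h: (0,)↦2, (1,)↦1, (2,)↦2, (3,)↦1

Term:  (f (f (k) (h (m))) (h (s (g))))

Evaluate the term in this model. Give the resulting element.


value = 0

  k = 0
  m = 3
  (h (m)) = h(3,) = 1
  (f (k) (h (m))) = f(0, 1) = 2
  g = 2
  (s (g)) = s(2,) = 1
  (h (s (g))) = h(1,) = 1
  (f (f (k) (h (m))) (h (s (g)))) = f(2, 1) = 0


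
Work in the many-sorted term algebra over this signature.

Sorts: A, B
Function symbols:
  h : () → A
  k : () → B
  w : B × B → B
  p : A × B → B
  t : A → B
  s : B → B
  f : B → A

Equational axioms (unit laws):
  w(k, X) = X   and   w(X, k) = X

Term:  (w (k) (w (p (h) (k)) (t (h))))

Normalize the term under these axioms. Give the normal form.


1. (w (k) (w (p (h) (k)) (t (h))))  →  (w (p (h) (k)) (t (h)))

normal form = (w (p (h) (k)) (t (h)))


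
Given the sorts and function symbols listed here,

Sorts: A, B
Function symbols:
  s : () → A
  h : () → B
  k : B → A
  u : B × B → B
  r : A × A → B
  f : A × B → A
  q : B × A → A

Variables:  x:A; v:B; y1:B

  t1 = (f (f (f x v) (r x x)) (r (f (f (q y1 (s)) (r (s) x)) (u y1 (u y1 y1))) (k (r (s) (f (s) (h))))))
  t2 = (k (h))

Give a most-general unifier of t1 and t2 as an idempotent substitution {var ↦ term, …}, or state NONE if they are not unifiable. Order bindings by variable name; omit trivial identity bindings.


head clash or occurs-check failure — not unifiable

NONE (not unifiable)


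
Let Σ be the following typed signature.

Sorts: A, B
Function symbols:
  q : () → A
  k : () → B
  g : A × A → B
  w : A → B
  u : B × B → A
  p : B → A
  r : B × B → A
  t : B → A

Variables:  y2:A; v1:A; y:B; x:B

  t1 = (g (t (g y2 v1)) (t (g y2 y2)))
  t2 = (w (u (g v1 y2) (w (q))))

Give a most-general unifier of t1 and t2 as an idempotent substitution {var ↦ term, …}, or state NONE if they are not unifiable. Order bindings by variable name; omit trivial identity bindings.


NONE (not unifiable)

head clash or occurs-check failure — not unifiable


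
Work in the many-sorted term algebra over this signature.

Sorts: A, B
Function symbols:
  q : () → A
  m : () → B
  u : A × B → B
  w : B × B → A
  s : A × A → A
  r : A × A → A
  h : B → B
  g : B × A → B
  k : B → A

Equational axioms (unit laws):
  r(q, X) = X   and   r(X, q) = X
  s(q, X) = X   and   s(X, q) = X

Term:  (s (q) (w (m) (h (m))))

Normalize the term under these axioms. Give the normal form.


1. (s (q) (w (m) (h (m))))  →  (w (m) (h (m)))

normal form = (w (m) (h (m)))


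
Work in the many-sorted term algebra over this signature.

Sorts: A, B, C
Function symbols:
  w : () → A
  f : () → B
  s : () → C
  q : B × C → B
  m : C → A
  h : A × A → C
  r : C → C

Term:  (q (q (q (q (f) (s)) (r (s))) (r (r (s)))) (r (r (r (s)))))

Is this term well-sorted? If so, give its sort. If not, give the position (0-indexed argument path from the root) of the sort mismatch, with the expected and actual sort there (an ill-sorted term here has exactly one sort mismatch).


        (f) : B
        (s) : C
      (q (f) (s)) : B
        (s) : C
      (r (s)) : C
    (q (q (f) (s)) (r (s))) : B
        (s) : C
      (r (s)) : C
    (r (r (s))) : C
  (q (q (q (f) (s)) (r (s))) (r (r (s)))) : B
        (s) : C
      (r (s)) : C
    (r (r (s))) : C
  (r (r (r (s)))) : C
(q (q (q (q (f) (s)) (r (s))) (r (r (s)))) (r (r (r (s))))) : B

well-sorted; sort = B


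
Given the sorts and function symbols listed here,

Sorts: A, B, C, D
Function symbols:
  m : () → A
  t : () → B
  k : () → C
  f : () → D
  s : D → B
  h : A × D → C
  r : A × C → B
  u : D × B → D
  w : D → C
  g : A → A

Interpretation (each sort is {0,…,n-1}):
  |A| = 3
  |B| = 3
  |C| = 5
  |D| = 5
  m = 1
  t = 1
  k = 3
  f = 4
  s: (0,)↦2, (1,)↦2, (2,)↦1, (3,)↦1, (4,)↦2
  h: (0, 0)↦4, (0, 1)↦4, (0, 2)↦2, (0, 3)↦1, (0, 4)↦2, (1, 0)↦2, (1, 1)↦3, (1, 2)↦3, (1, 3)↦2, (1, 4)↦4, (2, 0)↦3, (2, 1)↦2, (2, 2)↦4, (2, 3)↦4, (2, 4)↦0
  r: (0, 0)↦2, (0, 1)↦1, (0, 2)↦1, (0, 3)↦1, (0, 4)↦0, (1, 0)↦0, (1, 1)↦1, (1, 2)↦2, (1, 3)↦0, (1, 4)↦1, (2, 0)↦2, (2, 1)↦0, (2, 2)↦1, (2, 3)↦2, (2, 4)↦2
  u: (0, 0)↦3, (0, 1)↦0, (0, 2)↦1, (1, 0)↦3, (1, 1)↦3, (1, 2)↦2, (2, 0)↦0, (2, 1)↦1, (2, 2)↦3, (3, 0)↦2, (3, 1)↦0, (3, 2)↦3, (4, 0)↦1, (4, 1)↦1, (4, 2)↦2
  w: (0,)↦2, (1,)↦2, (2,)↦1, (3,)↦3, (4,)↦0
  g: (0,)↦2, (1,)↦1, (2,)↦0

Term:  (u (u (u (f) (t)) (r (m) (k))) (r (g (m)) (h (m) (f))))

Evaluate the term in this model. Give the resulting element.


  f = 4
  t = 1
  (u (f) (t)) = u(4, 1) = 1
  m = 1
  k = 3
  (r (m) (k)) = r(1, 3) = 0
  (u (u (f) (t)) (r (m) (k))) = u(1, 0) = 3
  m = 1
  (g (m)) = g(1,) = 1
  m = 1
  f = 4
  (h (m) (f)) = h(1, 4) = 4
  (r (g (m)) (h (m) (f))) = r(1, 4) = 1
  (u (u (u (f) (t)) (r (m) (k))) (r (g (m)) (h (m) (f)))) = u(3, 1) = 0

value = 0


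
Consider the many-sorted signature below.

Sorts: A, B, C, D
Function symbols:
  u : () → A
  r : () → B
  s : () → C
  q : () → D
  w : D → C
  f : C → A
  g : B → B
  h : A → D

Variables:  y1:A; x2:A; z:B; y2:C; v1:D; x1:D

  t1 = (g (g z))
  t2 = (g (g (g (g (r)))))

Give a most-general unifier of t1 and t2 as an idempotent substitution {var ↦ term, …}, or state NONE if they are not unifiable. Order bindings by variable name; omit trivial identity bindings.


{z ↦ (g (g (r)))}


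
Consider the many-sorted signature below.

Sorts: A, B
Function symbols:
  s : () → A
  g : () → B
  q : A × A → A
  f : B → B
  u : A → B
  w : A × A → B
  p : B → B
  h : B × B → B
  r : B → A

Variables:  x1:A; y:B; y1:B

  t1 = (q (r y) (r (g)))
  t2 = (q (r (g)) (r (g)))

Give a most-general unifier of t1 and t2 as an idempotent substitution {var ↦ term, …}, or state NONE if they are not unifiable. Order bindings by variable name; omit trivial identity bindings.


{y ↦ (g)}


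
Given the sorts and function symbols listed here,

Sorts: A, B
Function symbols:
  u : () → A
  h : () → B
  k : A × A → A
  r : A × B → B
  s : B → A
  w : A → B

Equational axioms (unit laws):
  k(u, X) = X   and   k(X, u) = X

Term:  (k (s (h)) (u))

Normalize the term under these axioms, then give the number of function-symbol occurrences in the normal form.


1. (k (s (h)) (u))  →  (s (h))
normal form: (s (h))

size = 2


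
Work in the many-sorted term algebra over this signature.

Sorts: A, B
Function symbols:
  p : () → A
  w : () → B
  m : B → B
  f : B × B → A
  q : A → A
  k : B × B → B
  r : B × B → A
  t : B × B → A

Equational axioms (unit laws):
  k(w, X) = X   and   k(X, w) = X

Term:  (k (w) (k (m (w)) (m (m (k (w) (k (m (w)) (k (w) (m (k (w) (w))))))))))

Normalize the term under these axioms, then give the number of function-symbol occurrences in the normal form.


size = 10

1. (k (w) (k (m (w)) (m (m (k (w) (k (m (w)) (k (w) (m (k (w) (w))))))))))  →  (k (m (w)) (m (m (k (w) (k (m (w)) (k (w) (m (k (w) (w)))))))))
2. (k (m (w)) (m (m (k (w) (k (m (w)) (k (w) (m (k (w) (w)))))))))  →  (k (m (w)) (m (m (k (m (w)) (k (w) (m (k (w) (w))))))))
3. (k (m (w)) (m (m (k (m (w)) (k (w) (m (k (w) (w))))))))  →  (k (m (w)) (m (m (k (m (w)) (m (k (w) (w)))))))
4. (k (m (w)) (m (m (k (m (w)) (m (k (w) (w)))))))  →  (k (m (w)) (m (m (k (m (w)) (m (w))))))
normal form: (k (m (w)) (m (m (k (m (w)) (m (w))))))


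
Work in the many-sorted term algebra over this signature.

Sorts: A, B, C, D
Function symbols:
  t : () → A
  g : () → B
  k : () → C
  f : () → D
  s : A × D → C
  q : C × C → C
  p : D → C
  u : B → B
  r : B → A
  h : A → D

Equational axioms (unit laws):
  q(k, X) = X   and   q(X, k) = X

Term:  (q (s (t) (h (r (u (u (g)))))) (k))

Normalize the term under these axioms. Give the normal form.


normal form = (s (t) (h (r (u (u (g))))))

1. (q (s (t) (h (r (u (u (g)))))) (k))  →  (s (t) (h (r (u (u (g))))))


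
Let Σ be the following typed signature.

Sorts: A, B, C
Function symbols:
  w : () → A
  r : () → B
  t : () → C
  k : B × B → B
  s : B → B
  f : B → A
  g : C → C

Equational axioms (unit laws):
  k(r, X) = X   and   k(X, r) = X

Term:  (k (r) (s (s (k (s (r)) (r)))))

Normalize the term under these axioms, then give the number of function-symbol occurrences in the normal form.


size = 4

1. (k (r) (s (s (k (s (r)) (r)))))  →  (s (s (k (s (r)) (r))))
2. (s (s (k (s (r)) (r))))  →  (s (s (s (r))))
normal form: (s (s (s (r))))


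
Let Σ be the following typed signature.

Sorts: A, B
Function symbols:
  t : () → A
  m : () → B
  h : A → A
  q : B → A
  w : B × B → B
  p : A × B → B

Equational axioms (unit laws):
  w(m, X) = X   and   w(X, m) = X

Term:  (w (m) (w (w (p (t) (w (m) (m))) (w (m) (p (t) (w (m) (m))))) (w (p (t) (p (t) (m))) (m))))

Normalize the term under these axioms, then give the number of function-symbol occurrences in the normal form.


1. (w (m) (w (w (p (t) (w (m) (m))) (w (m) (p (t) (w (m) (m))))) (w (p (t) (p (t) (m))) (m))))  →  (w (w (p (t) (w (m) (m))) (w (m) (p (t) (w (m) (m))))) (w (p (t) (p (t) (m))) (m)))
2. (w (w (p (t) (w (m) (m))) (w (m) (p (t) (w (m) (m))))) (w (p (t) (p (t) (m))) (m)))  →  (w (w (p (t) (m)) (w (m) (p (t) (w (m) (m))))) (w (p (t) (p (t) (m))) (m)))
3. (w (w (p (t) (m)) (w (m) (p (t) (w (m) (m))))) (w (p (t) (p (t) (m))) (m)))  →  (w (w (p (t) (m)) (p (t) (w (m) (m)))) (w (p (t) (p (t) (m))) (m)))
4. (w (w (p (t) (m)) (p (t) (w (m) (m)))) (w (p (t) (p (t) (m))) (m)))  →  (w (w (p (t) (m)) (p (t) (m))) (w (p (t) (p (t) (m))) (m)))
5. (w (w (p (t) (m)) (p (t) (m))) (w (p (t) (p (t) (m))) (m)))  →  (w (w (p (t) (m)) (p (t) (m))) (p (t) (p (t) (m))))
normal form: (w (w (p (t) (m)) (p (t) (m))) (p (t) (p (t) (m))))

size = 13


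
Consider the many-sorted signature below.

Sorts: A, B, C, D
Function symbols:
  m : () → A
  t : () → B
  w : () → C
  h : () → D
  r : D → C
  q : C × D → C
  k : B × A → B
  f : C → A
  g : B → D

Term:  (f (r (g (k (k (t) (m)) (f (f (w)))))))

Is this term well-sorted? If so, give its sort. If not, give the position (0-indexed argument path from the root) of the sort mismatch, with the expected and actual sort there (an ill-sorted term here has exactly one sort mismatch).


ill-sorted at position [0, 0, 0, 1, 0]: expected C, got A

          (t) : B
          (m) : A
        (k (t) (m)) : B
            (w) : C
          (f (w)) : A
        (f (f (w))) : ✗ arg 0 at [0, 0, 0, 1, 0] has sort A, expected C


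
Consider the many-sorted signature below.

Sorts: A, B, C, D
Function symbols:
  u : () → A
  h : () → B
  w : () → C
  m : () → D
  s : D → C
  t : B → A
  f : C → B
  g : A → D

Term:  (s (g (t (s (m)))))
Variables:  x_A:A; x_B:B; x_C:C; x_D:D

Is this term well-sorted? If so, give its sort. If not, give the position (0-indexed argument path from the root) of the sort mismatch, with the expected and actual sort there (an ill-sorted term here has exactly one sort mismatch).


        (m) : D
      (s (m)) : C
    (t (s (m))) : ✗ arg 0 at [0, 0, 0] has sort C, expected B

ill-sorted at position [0, 0, 0]: expected B, got C


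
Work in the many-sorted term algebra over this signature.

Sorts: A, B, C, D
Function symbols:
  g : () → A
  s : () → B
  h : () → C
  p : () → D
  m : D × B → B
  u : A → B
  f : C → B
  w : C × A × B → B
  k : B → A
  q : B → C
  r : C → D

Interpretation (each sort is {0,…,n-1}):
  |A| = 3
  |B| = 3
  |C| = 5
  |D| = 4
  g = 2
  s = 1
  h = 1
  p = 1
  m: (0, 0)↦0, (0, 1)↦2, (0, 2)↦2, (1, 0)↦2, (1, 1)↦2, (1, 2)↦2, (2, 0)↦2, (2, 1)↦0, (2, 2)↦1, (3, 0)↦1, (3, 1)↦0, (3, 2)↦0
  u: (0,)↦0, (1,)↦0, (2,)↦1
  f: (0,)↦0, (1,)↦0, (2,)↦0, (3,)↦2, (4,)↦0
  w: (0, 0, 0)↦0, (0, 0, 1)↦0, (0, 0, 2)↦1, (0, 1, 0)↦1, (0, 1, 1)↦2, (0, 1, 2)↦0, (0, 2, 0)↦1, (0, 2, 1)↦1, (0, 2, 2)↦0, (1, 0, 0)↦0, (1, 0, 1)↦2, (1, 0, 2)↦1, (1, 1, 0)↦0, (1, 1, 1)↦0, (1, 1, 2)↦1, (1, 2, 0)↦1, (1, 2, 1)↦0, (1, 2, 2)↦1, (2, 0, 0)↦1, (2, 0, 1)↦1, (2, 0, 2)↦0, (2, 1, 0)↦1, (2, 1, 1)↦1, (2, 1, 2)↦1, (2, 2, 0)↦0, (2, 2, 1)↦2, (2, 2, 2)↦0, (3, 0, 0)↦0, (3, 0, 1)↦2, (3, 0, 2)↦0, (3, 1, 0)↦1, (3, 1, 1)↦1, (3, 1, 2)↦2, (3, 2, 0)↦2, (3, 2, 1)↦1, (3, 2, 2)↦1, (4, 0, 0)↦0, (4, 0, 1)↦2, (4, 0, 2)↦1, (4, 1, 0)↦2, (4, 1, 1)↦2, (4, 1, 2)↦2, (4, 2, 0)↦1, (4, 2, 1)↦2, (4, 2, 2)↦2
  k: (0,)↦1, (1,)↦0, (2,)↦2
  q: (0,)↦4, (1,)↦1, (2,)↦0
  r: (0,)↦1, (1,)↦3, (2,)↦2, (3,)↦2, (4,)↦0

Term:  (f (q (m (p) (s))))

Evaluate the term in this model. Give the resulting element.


value = 0

  p = 1
  s = 1
  (m (p) (s)) = m(1, 1) = 2
  (q (m (p) (s))) = q(2,) = 0
  (f (q (m (p) (s)))) = f(0,) = 0


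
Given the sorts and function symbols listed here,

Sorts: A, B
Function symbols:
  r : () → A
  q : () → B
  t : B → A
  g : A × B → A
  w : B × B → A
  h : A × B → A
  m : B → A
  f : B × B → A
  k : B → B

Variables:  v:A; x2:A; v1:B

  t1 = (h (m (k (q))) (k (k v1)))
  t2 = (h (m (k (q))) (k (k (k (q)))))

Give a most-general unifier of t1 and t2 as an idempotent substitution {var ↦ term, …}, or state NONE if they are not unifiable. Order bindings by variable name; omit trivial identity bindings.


{v1 ↦ (k (q))}


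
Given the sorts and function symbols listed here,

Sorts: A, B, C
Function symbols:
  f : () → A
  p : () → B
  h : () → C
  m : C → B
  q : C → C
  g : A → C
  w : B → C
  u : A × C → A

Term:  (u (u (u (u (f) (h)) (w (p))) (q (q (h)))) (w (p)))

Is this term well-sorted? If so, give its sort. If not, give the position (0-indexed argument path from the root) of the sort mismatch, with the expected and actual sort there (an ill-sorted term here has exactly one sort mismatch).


        (f) : A
        (h) : C
      (u (f) (h)) : A
        (p) : B
      (w (p)) : C
    (u (u (f) (h)) (w (p))) : A
        (h) : C
      (q (h)) : C
    (q (q (h))) : C
  (u (u (u (f) (h)) (w (p))) (q (q (h)))) : A
    (p) : B
  (w (p)) : C
(u (u (u (u (f) (h)) (w (p))) (q (q (h)))) (w (p))) : A

well-sorted; sort = A


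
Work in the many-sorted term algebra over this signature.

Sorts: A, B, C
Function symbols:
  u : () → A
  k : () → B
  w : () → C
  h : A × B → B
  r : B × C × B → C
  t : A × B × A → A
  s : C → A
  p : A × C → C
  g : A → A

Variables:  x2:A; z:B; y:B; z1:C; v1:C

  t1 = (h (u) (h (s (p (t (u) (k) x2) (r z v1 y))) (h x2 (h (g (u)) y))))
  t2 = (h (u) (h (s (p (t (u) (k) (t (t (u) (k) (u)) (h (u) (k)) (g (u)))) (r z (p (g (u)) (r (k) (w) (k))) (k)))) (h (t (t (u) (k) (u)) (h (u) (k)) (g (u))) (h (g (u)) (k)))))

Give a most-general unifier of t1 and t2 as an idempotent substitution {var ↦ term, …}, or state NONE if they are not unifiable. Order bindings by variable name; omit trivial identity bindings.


{v1 ↦ (p (g (u)) (r (k) (w) (k))), x2 ↦ (t (t (u) (k) (u)) (h (u) (k)) (g (u))), y ↦ (k)}


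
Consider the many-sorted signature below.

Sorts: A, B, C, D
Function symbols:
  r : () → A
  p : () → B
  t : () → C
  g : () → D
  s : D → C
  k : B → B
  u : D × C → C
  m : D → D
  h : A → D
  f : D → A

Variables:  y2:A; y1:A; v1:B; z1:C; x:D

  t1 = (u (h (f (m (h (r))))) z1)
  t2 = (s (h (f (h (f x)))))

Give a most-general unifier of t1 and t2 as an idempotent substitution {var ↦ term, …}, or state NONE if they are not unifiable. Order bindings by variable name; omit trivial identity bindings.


head clash or occurs-check failure — not unifiable

NONE (not unifiable)
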